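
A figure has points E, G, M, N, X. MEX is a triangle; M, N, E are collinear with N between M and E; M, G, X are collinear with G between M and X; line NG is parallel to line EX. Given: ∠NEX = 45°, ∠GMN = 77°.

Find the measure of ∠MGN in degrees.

∠MGN = 58°

1. ∠MEX = 45°  [N on ray EM]
2. ∠EMX = 77°  [N on ME, G on MX]
3. ∠EXM = 58°  [△MEX]
4. ∠MGN = 58°  [NG∥EX, corresponding at G]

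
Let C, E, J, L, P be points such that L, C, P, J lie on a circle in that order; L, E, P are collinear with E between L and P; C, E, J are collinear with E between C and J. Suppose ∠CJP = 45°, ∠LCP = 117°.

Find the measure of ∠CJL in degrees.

∠CJL = 18°

1. ∠CLP = 45°  [same arc CP]
2. ∠CPL = 18°  [△LCP]
3. ∠CJL = 18°  [same arc LC]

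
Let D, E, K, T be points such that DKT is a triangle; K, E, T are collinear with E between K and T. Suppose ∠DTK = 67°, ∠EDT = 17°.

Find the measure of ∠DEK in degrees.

∠DEK = 84°

1. ∠DTE = 67°  [E on ray TK]
2. ∠DET = 96°  [△DET]
3. ∠DEK = 84°  [linear pair at E on KT]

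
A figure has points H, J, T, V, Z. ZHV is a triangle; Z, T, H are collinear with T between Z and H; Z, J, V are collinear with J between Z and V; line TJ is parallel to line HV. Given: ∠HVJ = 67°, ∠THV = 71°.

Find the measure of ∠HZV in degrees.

1. ∠HVZ = 67°  [J on ray VZ]
2. ∠VHZ = 71°  [T on ray HZ]
3. ∠HZV = 42°  [△ZHV]

∠HZV = 42°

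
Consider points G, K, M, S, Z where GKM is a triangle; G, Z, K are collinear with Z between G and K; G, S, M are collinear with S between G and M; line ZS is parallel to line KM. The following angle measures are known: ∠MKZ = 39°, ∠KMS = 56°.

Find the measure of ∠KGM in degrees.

∠KGM = 85°

1. ∠GKM = 39°  [Z on ray KG]
2. ∠GMK = 56°  [S on ray MG]
3. ∠KGM = 85°  [△GKM]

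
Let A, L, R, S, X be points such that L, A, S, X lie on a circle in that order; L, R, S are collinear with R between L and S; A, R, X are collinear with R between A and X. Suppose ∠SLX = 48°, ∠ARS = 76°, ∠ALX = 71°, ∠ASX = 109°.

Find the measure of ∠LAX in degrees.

1. ∠LRX = 76°  [vertical angles at R]
2. ∠AXL = 56°  [△LRX]
3. ∠LAX = 53°  [△LAX]

∠LAX = 53°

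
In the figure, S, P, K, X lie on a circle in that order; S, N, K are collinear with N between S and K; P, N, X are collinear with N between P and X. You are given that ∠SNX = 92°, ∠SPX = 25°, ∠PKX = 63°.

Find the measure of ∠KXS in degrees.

∠KXS = 105°

1. ∠SKX = 25°  [same arc SX]
2. ∠PSX = 117°  [cyclic SPKX, opposite ∠S+∠K]
3. ∠PXS = 38°  [△SPX]
4. ∠KSX = 50°  [△SNX]
5. ∠KXS = 105°  [△SKX]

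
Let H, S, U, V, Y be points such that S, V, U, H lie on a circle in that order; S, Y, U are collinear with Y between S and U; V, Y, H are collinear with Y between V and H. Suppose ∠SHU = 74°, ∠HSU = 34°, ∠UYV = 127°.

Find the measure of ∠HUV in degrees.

1. ∠SVU = 106°  [cyclic SVUH, opposite ∠V+∠H]
2. ∠HVU = 34°  [same arc UH]
3. ∠SUV = 19°  [△VYU]
4. ∠USV = 55°  [△SVU]
5. ∠UHV = 55°  [same arc VU]
6. ∠HUV = 91°  [△VUH]

∠HUV = 91°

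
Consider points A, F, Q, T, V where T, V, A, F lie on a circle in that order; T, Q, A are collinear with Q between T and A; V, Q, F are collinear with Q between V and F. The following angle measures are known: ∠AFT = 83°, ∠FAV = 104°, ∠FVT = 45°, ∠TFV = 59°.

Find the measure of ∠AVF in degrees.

∠AVF = 52°

1. ∠FAT = 45°  [same arc TF]
2. ∠ATF = 52°  [△TAF]
3. ∠AVF = 52°  [same arc AF]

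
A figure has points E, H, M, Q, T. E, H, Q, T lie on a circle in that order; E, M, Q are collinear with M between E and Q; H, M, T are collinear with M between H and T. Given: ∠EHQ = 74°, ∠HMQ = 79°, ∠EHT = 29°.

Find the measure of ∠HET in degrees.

1. ∠ETQ = 106°  [cyclic EHQT, opposite ∠H+∠T]
2. ∠EMT = 79°  [vertical angles at M]
3. ∠EQT = 29°  [same arc ET]
4. ∠QET = 45°  [△EQT]
5. ∠ETH = 56°  [△EMT]
6. ∠HET = 95°  [△EHT]

∠HET = 95°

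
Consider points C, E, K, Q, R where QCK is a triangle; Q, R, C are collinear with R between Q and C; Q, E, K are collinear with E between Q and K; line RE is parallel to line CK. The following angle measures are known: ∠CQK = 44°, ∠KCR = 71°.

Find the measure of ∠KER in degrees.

1. ∠KCQ = 71°  [R on ray CQ]
2. ∠CKQ = 65°  [△QCK]
3. ∠QER = 65°  [RE∥CK, corresponding at E]
4. ∠KER = 115°  [linear pair at E on QK]

∠KER = 115°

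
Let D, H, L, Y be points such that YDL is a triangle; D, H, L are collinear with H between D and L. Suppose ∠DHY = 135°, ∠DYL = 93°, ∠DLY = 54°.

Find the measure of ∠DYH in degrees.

1. ∠LDY = 33°  [△YDL]
2. ∠HDY = 33°  [H on ray DL]
3. ∠DYH = 12°  [△YDH]

∠DYH = 12°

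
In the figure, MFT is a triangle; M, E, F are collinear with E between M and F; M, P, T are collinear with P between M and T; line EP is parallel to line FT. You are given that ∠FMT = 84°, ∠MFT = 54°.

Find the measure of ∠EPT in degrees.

1. ∠FTM = 42°  [△MFT]
2. ∠EPM = 42°  [EP∥FT, corresponding at P]
3. ∠EPT = 138°  [linear pair at P on MT]

∠EPT = 138°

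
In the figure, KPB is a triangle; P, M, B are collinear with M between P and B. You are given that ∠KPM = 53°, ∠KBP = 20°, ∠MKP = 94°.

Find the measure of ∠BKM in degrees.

1. ∠KMP = 33°  [△KPM]
2. ∠KBM = 20°  [M on ray BP]
3. ∠BMK = 147°  [linear pair at M on PB]
4. ∠BKM = 13°  [△KMB]

∠BKM = 13°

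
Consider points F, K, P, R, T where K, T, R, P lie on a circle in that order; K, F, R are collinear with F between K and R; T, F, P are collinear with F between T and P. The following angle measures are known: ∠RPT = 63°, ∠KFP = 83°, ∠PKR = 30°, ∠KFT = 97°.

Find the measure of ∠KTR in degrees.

∠KTR = 50°

1. ∠RKT = 63°  [same arc TR]
2. ∠RFT = 83°  [vertical angles at F]
3. ∠PTR = 30°  [same arc RP]
4. ∠KRT = 67°  [△TFR]
5. ∠KTR = 50°  [△KTR]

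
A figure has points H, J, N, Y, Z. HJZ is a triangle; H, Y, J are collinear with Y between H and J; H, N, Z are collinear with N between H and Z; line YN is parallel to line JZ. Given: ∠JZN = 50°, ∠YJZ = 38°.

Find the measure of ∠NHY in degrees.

1. ∠HZJ = 50°  [N on ray ZH]
2. ∠HJZ = 38°  [Y on ray JH]
3. ∠JHZ = 92°  [△HJZ]
4. ∠NHY = 92°  [Y on HJ, N on HZ]

∠NHY = 92°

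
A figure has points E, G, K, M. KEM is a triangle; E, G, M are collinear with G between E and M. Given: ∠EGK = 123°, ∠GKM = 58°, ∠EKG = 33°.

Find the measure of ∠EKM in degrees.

1. ∠GEK = 24°  [△KEG]
2. ∠KGM = 57°  [linear pair at G on EM]
3. ∠GMK = 65°  [△KGM]
4. ∠KEM = 24°  [G on ray EM]
5. ∠EMK = 65°  [G on ray ME]
6. ∠EKM = 91°  [△KEM]

∠EKM = 91°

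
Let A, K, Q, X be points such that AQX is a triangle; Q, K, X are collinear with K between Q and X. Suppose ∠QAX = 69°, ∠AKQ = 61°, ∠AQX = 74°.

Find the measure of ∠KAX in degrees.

1. ∠AXQ = 37°  [△AQX]
2. ∠AKX = 119°  [linear pair at K on QX]
3. ∠AXK = 37°  [K on ray XQ]
4. ∠KAX = 24°  [△AKX]

∠KAX = 24°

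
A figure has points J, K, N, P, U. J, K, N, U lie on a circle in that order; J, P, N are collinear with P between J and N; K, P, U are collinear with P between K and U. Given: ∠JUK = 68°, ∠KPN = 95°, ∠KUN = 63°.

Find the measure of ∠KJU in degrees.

∠KJU = 80°

1. ∠JNK = 68°  [same arc JK]
2. ∠NKU = 17°  [△KPN]
3. ∠KNU = 100°  [△KNU]
4. ∠KJU = 80°  [cyclic JKNU, opposite ∠J+∠N]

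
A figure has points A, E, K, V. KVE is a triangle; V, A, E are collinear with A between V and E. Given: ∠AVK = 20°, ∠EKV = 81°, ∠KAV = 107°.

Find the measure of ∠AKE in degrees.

1. ∠EVK = 20°  [A on ray VE]
2. ∠KEV = 79°  [△KVE]
3. ∠EAK = 73°  [linear pair at A on VE]
4. ∠AEK = 79°  [A on ray EV]
5. ∠AKE = 28°  [△KAE]

∠AKE = 28°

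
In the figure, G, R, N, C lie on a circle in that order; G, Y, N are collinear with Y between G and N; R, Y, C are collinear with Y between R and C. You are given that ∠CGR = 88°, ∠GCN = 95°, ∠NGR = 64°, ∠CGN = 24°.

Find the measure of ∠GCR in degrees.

1. ∠GRN = 85°  [cyclic GRNC, opposite ∠R+∠C]
2. ∠GNR = 31°  [△GRN]
3. ∠GCR = 31°  [same arc GR]

∠GCR = 31°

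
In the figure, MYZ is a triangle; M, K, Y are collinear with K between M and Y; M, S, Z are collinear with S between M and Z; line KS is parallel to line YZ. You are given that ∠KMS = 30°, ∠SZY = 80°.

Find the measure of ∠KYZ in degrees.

∠KYZ = 70°

1. ∠YMZ = 30°  [K on MY, S on MZ]
2. ∠MZY = 80°  [S on ray ZM]
3. ∠MYZ = 70°  [△MYZ]
4. ∠KYZ = 70°  [K on ray YM]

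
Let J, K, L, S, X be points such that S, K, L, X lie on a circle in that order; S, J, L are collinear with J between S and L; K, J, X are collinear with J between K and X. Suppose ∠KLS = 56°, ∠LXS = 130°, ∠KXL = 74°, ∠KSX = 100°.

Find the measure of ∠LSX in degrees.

∠LSX = 26°

1. ∠KLX = 80°  [cyclic SKLX, opposite ∠S+∠L]
2. ∠LKX = 26°  [△KLX]
3. ∠LSX = 26°  [same arc LX]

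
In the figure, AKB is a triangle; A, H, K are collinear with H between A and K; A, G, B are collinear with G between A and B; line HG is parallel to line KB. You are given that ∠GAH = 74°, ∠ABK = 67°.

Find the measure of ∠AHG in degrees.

∠AHG = 39°

1. ∠BAK = 74°  [H on AK, G on AB]
2. ∠AKB = 39°  [△AKB]
3. ∠AHG = 39°  [HG∥KB, corresponding at H]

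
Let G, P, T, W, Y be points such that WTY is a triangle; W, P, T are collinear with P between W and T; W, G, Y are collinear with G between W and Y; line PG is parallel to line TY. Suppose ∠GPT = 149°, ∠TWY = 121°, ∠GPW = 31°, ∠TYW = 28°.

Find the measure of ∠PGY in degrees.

∠PGY = 152°

1. ∠GWP = 121°  [P on WT, G on WY]
2. ∠PGW = 28°  [△WPG]
3. ∠PGY = 152°  [linear pair at G on WY]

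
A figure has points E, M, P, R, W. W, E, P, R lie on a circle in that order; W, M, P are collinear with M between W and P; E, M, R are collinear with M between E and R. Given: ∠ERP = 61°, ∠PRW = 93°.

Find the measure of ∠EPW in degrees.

1. ∠EWP = 61°  [same arc EP]
2. ∠PEW = 87°  [cyclic WEPR, opposite ∠E+∠R]
3. ∠EPW = 32°  [△WEP]

∠EPW = 32°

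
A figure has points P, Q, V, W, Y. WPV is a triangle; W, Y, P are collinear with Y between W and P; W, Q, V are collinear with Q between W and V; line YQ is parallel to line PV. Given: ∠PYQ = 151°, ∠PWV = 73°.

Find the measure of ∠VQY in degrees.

∠VQY = 102°

1. ∠QYW = 29°  [linear pair at Y on WP]
2. ∠QWY = 73°  [Y on WP, Q on WV]
3. ∠WQY = 78°  [△WYQ]
4. ∠VQY = 102°  [linear pair at Q on WV]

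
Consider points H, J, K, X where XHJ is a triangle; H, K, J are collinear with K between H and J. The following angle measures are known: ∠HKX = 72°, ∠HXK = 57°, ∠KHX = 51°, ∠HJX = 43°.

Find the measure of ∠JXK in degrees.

∠JXK = 29°

1. ∠JKX = 108°  [linear pair at K on HJ]
2. ∠KJX = 43°  [K on ray JH]
3. ∠JXK = 29°  [△XKJ]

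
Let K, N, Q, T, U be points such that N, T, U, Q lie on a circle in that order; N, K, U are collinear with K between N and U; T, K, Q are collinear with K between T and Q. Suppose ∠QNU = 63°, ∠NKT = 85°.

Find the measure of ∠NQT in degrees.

∠NQT = 22°

1. ∠QTU = 63°  [same arc UQ]
2. ∠TKU = 95°  [linear pair at K on NU]
3. ∠NUT = 22°  [△TKU]
4. ∠NQT = 22°  [same arc NT]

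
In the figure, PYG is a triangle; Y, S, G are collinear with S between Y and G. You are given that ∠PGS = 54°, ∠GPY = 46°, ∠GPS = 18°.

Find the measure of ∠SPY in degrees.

∠SPY = 28°

1. ∠GSP = 108°  [△PSG]
2. ∠PGY = 54°  [S on ray GY]
3. ∠GYP = 80°  [△PYG]
4. ∠PSY = 72°  [linear pair at S on YG]
5. ∠PYS = 80°  [S on ray YG]
6. ∠SPY = 28°  [△PYS]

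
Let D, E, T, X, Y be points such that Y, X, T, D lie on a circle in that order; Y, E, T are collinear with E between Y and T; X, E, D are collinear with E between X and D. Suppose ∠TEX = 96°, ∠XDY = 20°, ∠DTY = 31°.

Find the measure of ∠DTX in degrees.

∠DTX = 51°

1. ∠DEY = 96°  [vertical angles at E]
2. ∠XTY = 20°  [same arc YX]
3. ∠DET = 84°  [linear pair at E on YT]
4. ∠DXT = 64°  [△XET]
5. ∠TDX = 65°  [△TED]
6. ∠DTX = 51°  [△XTD]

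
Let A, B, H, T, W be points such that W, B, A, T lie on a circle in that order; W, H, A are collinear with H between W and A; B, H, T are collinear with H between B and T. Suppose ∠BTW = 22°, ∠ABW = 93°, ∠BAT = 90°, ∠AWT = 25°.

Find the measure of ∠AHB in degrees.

1. ∠BAW = 22°  [same arc WB]
2. ∠ABT = 25°  [same arc AT]
3. ∠AHB = 133°  [△BHA]

∠AHB = 133°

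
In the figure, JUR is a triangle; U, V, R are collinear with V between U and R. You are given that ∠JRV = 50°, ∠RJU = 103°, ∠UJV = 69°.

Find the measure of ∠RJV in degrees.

∠RJV = 34°

1. ∠JRU = 50°  [V on ray RU]
2. ∠JUR = 27°  [△JUR]
3. ∠JUV = 27°  [V on ray UR]
4. ∠JVU = 84°  [△JUV]
5. ∠JVR = 96°  [linear pair at V on UR]
6. ∠RJV = 34°  [△JVR]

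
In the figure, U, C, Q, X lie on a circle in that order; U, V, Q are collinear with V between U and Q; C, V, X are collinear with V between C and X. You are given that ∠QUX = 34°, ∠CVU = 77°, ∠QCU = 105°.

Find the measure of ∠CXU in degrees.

1. ∠QCX = 34°  [same arc QX]
2. ∠CVQ = 103°  [linear pair at V on UQ]
3. ∠CQU = 43°  [△CVQ]
4. ∠CXU = 43°  [same arc UC]

∠CXU = 43°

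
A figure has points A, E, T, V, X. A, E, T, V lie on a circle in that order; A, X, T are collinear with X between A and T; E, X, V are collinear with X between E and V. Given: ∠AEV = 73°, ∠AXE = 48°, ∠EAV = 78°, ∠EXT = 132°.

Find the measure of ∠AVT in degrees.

1. ∠ATV = 73°  [same arc AV]
2. ∠AVE = 29°  [△AEV]
3. ∠AXV = 132°  [vertical angles at X]
4. ∠TAV = 19°  [△AXV]
5. ∠AVT = 88°  [△ATV]

∠AVT = 88°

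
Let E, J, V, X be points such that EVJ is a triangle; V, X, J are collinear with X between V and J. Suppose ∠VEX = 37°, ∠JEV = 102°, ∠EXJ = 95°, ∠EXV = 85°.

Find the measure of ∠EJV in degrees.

1. ∠EVX = 58°  [△EVX]
2. ∠EVJ = 58°  [X on ray VJ]
3. ∠EJV = 20°  [△EVJ]

∠EJV = 20°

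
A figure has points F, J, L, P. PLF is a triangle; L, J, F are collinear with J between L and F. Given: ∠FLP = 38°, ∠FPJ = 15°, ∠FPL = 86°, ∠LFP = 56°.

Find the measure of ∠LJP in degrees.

∠LJP = 71°

1. ∠JFP = 56°  [J on ray FL]
2. ∠FJP = 109°  [△PJF]
3. ∠LJP = 71°  [linear pair at J on LF]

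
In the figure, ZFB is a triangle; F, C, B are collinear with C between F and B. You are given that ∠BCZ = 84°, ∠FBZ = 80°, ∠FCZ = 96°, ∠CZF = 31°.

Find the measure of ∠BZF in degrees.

∠BZF = 47°

1. ∠CFZ = 53°  [△ZFC]
2. ∠BFZ = 53°  [C on ray FB]
3. ∠BZF = 47°  [△ZFB]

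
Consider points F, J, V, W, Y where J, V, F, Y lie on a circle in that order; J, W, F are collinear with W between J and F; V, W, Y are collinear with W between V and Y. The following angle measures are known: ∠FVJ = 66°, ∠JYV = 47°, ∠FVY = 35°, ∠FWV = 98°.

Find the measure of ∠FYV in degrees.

1. ∠FYJ = 114°  [cyclic JVFY, opposite ∠V+∠Y]
2. ∠FJY = 35°  [same arc FY]
3. ∠JWY = 98°  [vertical angles at W]
4. ∠JFY = 31°  [△JFY]
5. ∠FWY = 82°  [linear pair at W on JF]
6. ∠FYV = 67°  [△FWY]

∠FYV = 67°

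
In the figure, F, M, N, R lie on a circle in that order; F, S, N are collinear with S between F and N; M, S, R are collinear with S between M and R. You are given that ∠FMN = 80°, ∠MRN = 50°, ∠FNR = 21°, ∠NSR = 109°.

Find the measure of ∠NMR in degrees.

∠NMR = 59°

1. ∠FRN = 100°  [cyclic FMNR, opposite ∠M+∠R]
2. ∠NFR = 59°  [△FNR]
3. ∠NMR = 59°  [same arc NR]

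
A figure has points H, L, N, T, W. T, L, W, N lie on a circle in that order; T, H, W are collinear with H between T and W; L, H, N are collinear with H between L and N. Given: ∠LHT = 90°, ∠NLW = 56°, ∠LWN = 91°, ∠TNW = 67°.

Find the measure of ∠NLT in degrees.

∠NLT = 57°

1. ∠NHW = 90°  [vertical angles at H]
2. ∠NTW = 56°  [same arc WN]
3. ∠LTN = 89°  [cyclic TLWN, opposite ∠T+∠W]
4. ∠NHT = 90°  [linear pair at H on TW]
5. ∠LNT = 34°  [△THN]
6. ∠NLT = 57°  [△TLN]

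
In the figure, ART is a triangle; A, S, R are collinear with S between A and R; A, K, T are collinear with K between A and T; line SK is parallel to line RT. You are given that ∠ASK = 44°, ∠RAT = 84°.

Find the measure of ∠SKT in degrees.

∠SKT = 128°

1. ∠ART = 44°  [SK∥RT, corresponding at S]
2. ∠ATR = 52°  [△ART]
3. ∠AKS = 52°  [SK∥RT, corresponding at K]
4. ∠SKT = 128°  [linear pair at K on AT]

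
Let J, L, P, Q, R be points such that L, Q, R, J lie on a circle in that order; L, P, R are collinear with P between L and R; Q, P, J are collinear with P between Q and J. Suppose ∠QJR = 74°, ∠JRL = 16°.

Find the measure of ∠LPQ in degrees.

∠LPQ = 90°

1. ∠QLR = 74°  [same arc QR]
2. ∠JQL = 16°  [same arc LJ]
3. ∠LPQ = 90°  [△LPQ]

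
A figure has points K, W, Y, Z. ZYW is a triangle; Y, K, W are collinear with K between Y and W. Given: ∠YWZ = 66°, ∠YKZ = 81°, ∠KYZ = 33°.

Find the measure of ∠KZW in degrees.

∠KZW = 15°

1. ∠KWZ = 66°  [K on ray WY]
2. ∠WKZ = 99°  [linear pair at K on YW]
3. ∠KZW = 15°  [△ZKW]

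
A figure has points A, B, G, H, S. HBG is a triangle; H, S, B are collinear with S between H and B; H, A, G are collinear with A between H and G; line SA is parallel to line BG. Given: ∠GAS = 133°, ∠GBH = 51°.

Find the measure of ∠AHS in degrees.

1. ∠HAS = 47°  [linear pair at A on HG]
2. ∠ASH = 51°  [SA∥BG, corresponding at S]
3. ∠AHS = 82°  [△HSA]

∠AHS = 82°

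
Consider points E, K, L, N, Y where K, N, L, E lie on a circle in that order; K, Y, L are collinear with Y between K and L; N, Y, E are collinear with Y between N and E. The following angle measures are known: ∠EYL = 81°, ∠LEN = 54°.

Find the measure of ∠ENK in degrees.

∠ENK = 45°

1. ∠KYN = 81°  [vertical angles at Y]
2. ∠LKN = 54°  [same arc NL]
3. ∠ENK = 45°  [△KYN]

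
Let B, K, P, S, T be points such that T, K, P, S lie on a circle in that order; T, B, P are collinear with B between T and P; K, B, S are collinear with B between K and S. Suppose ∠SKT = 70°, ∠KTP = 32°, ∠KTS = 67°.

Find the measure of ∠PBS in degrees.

∠PBS = 78°

1. ∠SPT = 70°  [same arc TS]
2. ∠KSP = 32°  [same arc KP]
3. ∠PBS = 78°  [△PBS]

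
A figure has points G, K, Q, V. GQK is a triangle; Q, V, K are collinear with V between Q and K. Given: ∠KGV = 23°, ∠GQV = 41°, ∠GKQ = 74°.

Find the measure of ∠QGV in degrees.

1. ∠GKV = 74°  [V on ray KQ]
2. ∠GVK = 83°  [△GVK]
3. ∠GVQ = 97°  [linear pair at V on QK]
4. ∠QGV = 42°  [△GQV]

∠QGV = 42°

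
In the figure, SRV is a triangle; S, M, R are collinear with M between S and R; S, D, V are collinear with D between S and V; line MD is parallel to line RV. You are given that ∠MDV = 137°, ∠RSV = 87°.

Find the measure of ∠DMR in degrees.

∠DMR = 130°

1. ∠MDS = 43°  [linear pair at D on SV]
2. ∠DSM = 87°  [M on SR, D on SV]
3. ∠DMS = 50°  [△SMD]
4. ∠DMR = 130°  [linear pair at M on SR]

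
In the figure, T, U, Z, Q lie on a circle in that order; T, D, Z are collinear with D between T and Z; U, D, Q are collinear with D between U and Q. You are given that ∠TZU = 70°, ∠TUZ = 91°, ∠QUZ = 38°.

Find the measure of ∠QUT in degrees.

∠QUT = 53°

1. ∠UTZ = 19°  [△TUZ]
2. ∠UDZ = 72°  [△UDZ]
3. ∠TDU = 108°  [linear pair at D on TZ]
4. ∠QUT = 53°  [△TDU]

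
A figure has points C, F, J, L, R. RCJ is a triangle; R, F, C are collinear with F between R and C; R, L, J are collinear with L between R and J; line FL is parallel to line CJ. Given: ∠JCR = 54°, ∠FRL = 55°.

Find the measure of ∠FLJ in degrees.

∠FLJ = 109°

1. ∠LFR = 54°  [FL∥CJ, corresponding at F]
2. ∠FLR = 71°  [△RFL]
3. ∠FLJ = 109°  [linear pair at L on RJ]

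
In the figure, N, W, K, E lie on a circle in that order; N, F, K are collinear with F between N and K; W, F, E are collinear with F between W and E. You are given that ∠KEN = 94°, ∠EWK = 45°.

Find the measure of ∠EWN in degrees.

∠EWN = 41°

1. ∠ENK = 45°  [same arc KE]
2. ∠EKN = 41°  [△NKE]
3. ∠EWN = 41°  [same arc NE]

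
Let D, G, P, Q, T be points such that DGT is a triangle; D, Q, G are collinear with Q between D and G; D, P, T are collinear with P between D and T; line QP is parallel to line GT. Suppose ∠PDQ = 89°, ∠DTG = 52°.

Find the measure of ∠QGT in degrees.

∠QGT = 39°

1. ∠GDT = 89°  [Q on DG, P on DT]
2. ∠DGT = 39°  [△DGT]
3. ∠QGT = 39°  [Q on ray GD]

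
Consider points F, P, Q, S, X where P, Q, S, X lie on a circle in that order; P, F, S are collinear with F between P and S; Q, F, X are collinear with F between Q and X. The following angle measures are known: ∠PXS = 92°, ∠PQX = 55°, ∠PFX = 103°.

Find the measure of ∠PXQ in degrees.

1. ∠PSX = 55°  [same arc PX]
2. ∠SPX = 33°  [△PSX]
3. ∠PXQ = 44°  [△PFX]

∠PXQ = 44°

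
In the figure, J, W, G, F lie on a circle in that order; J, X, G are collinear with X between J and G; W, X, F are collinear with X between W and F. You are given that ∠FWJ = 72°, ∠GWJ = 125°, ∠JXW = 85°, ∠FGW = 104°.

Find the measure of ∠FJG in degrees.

1. ∠FGJ = 72°  [same arc JF]
2. ∠GFJ = 55°  [cyclic JWGF, opposite ∠W+∠F]
3. ∠FJG = 53°  [△JGF]

∠FJG = 53°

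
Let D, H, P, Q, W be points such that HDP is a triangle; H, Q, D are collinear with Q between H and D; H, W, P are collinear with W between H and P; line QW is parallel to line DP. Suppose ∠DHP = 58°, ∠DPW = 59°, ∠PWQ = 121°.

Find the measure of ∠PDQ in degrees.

∠PDQ = 63°

1. ∠DPH = 59°  [W on ray PH]
2. ∠HDP = 63°  [△HDP]
3. ∠PDQ = 63°  [Q on ray DH]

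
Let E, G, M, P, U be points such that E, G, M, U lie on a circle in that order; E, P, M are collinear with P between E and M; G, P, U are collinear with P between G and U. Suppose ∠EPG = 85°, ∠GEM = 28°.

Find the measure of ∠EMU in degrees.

∠EMU = 67°

1. ∠MPU = 85°  [vertical angles at P]
2. ∠GUM = 28°  [same arc GM]
3. ∠EMU = 67°  [△MPU]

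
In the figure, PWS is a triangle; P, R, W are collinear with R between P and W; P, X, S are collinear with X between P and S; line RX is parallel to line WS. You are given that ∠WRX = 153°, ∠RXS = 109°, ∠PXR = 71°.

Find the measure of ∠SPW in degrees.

∠SPW = 82°

1. ∠PRX = 27°  [linear pair at R on PW]
2. ∠RPX = 82°  [△PRX]
3. ∠SPW = 82°  [R on PW, X on PS]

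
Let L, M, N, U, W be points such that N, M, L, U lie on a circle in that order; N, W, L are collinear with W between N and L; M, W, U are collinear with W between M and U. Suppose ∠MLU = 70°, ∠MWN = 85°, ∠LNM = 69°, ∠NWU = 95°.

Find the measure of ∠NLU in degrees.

1. ∠LWU = 85°  [vertical angles at W]
2. ∠LUM = 69°  [same arc ML]
3. ∠NLU = 26°  [△LWU]

∠NLU = 26°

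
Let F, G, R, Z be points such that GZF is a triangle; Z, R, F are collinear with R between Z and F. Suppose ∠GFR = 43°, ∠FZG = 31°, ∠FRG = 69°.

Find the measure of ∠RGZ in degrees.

∠RGZ = 38°

1. ∠GZR = 31°  [R on ray ZF]
2. ∠GRZ = 111°  [linear pair at R on ZF]
3. ∠RGZ = 38°  [△GZR]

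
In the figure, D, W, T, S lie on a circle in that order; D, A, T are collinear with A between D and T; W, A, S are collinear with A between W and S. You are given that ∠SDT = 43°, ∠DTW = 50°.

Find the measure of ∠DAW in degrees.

∠DAW = 93°

1. ∠SWT = 43°  [same arc TS]
2. ∠TAW = 87°  [△WAT]
3. ∠DAW = 93°  [linear pair at A on DT]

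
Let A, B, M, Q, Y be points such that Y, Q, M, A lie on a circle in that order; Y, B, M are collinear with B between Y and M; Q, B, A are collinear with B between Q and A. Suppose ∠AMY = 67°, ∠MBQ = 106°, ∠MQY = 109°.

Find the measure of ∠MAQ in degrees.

1. ∠AQY = 67°  [same arc YA]
2. ∠QBY = 74°  [linear pair at B on YM]
3. ∠MYQ = 39°  [△YBQ]
4. ∠MAQ = 39°  [same arc QM]

∠MAQ = 39°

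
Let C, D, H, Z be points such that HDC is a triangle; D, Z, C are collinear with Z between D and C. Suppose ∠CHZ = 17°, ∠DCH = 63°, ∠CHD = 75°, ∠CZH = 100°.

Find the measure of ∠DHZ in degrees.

1. ∠CDH = 42°  [△HDC]
2. ∠DZH = 80°  [linear pair at Z on DC]
3. ∠HDZ = 42°  [Z on ray DC]
4. ∠DHZ = 58°  [△HDZ]

∠DHZ = 58°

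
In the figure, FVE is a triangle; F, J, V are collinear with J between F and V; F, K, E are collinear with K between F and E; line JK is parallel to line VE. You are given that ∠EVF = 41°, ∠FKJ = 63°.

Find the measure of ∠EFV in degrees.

1. ∠FJK = 41°  [JK∥VE, corresponding at J]
2. ∠JFK = 76°  [△FJK]
3. ∠EFV = 76°  [J on FV, K on FE]

∠EFV = 76°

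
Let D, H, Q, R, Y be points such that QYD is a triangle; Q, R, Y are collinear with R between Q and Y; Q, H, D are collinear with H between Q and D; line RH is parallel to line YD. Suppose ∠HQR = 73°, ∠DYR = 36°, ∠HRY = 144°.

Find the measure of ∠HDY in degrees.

1. ∠DQY = 73°  [R on QY, H on QD]
2. ∠DYQ = 36°  [R on ray YQ]
3. ∠QDY = 71°  [△QYD]
4. ∠HDY = 71°  [H on ray DQ]

∠HDY = 71°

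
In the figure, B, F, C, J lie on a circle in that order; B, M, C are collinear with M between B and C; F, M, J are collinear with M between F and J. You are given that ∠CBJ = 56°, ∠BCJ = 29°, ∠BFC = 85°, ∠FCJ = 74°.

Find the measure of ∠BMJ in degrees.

∠BMJ = 79°

1. ∠BFJ = 29°  [same arc BJ]
2. ∠FBJ = 106°  [cyclic BFCJ, opposite ∠B+∠C]
3. ∠BJF = 45°  [△BFJ]
4. ∠BMJ = 79°  [△BMJ]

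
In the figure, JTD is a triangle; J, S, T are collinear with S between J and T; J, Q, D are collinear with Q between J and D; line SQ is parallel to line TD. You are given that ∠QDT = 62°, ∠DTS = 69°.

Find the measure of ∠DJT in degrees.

∠DJT = 49°

1. ∠JDT = 62°  [Q on ray DJ]
2. ∠DTJ = 69°  [S on ray TJ]
3. ∠DJT = 49°  [△JTD]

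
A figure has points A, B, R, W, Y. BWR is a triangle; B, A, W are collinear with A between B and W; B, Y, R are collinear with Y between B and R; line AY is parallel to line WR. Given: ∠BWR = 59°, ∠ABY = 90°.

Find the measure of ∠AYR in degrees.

1. ∠BAY = 59°  [AY∥WR, corresponding at A]
2. ∠AYB = 31°  [△BAY]
3. ∠AYR = 149°  [linear pair at Y on BR]

∠AYR = 149°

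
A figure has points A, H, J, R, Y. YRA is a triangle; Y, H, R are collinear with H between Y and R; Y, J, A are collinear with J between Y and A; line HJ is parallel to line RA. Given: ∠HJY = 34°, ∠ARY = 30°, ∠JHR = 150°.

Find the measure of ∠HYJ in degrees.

1. ∠RAY = 34°  [HJ∥RA, corresponding at J]
2. ∠AYR = 116°  [△YRA]
3. ∠HYJ = 116°  [H on YR, J on YA]

∠HYJ = 116°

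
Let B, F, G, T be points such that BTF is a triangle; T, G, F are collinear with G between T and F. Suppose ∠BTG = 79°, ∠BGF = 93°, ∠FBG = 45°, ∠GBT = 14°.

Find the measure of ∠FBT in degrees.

1. ∠BTF = 79°  [G on ray TF]
2. ∠BFG = 42°  [△BGF]
3. ∠BFT = 42°  [G on ray FT]
4. ∠FBT = 59°  [△BTF]

∠FBT = 59°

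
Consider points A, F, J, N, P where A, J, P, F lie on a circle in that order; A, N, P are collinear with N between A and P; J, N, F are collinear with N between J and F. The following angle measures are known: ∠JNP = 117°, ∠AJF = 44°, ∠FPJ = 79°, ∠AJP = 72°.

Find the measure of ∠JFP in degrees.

∠JFP = 73°

1. ∠ANF = 117°  [vertical angles at N]
2. ∠APF = 44°  [same arc AF]
3. ∠FNP = 63°  [linear pair at N on AP]
4. ∠JFP = 73°  [△PNF]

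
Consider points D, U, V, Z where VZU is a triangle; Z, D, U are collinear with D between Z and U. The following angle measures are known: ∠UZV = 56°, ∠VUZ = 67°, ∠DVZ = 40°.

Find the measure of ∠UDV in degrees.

1. ∠DZV = 56°  [D on ray ZU]
2. ∠VDZ = 84°  [△VZD]
3. ∠UDV = 96°  [linear pair at D on ZU]

∠UDV = 96°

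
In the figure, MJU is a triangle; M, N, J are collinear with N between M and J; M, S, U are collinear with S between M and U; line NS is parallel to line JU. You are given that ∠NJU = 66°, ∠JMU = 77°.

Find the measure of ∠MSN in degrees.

1. ∠MJU = 66°  [N on ray JM]
2. ∠JUM = 37°  [△MJU]
3. ∠MSN = 37°  [NS∥JU, corresponding at S]

∠MSN = 37°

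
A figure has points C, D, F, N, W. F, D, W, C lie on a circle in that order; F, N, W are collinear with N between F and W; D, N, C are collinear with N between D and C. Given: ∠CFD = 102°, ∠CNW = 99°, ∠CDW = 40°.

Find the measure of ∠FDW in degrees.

1. ∠CWD = 78°  [cyclic FDWC, opposite ∠F+∠W]
2. ∠DNF = 99°  [vertical angles at N]
3. ∠DCW = 62°  [△DWC]
4. ∠DNW = 81°  [linear pair at N on FW]
5. ∠DFW = 62°  [same arc DW]
6. ∠DWF = 59°  [△DNW]
7. ∠FDW = 59°  [△FDW]

∠FDW = 59°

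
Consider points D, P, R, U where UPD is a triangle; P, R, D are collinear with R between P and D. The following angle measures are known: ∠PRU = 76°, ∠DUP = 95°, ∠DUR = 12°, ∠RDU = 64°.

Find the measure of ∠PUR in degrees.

∠PUR = 83°

1. ∠PDU = 64°  [R on ray DP]
2. ∠DPU = 21°  [△UPD]
3. ∠RPU = 21°  [R on ray PD]
4. ∠PUR = 83°  [△UPR]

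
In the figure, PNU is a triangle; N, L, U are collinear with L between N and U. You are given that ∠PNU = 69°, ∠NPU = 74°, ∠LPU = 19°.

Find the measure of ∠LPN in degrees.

∠LPN = 55°

1. ∠NUP = 37°  [△PNU]
2. ∠LNP = 69°  [L on ray NU]
3. ∠LUP = 37°  [L on ray UN]
4. ∠PLU = 124°  [△PLU]
5. ∠NLP = 56°  [linear pair at L on NU]
6. ∠LPN = 55°  [△PNL]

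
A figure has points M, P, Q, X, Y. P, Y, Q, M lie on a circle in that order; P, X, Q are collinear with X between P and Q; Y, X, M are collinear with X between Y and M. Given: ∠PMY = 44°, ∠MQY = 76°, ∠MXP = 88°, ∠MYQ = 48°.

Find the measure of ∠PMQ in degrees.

1. ∠MPQ = 48°  [△PXM]
2. ∠QMY = 56°  [△YQM]
3. ∠MXQ = 92°  [linear pair at X on PQ]
4. ∠MQP = 32°  [△QXM]
5. ∠PMQ = 100°  [△PQM]

∠PMQ = 100°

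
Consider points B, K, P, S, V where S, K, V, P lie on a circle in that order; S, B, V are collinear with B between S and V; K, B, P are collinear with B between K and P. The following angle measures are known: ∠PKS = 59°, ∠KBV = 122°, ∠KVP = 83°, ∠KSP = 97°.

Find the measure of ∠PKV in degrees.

∠PKV = 34°

1. ∠KPS = 24°  [△SKP]
2. ∠KVS = 24°  [same arc SK]
3. ∠PKV = 34°  [△KBV]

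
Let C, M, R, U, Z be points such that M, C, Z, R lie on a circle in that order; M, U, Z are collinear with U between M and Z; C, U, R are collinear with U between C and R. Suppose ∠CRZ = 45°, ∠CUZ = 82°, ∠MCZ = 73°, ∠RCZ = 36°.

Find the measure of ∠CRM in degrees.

1. ∠MUR = 82°  [vertical angles at U]
2. ∠RMZ = 36°  [same arc ZR]
3. ∠CRM = 62°  [△MUR]

∠CRM = 62°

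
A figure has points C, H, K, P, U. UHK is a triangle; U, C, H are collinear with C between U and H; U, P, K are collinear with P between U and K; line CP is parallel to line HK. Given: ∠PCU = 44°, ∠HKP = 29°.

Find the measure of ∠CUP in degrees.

1. ∠KHU = 44°  [CP∥HK, corresponding at C]
2. ∠HKU = 29°  [P on ray KU]
3. ∠HUK = 107°  [△UHK]
4. ∠CUP = 107°  [C on UH, P on UK]

∠CUP = 107°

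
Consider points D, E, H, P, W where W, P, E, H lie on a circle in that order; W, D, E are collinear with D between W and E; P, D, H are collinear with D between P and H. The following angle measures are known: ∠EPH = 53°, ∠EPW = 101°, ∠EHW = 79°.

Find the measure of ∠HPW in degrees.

∠HPW = 48°

1. ∠EWH = 53°  [same arc EH]
2. ∠HEW = 48°  [△WEH]
3. ∠HPW = 48°  [same arc WH]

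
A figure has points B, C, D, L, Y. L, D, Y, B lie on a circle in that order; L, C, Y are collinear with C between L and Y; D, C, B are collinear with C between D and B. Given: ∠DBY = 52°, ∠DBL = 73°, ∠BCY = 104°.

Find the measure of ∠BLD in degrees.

1. ∠DLY = 52°  [same arc DY]
2. ∠DCL = 104°  [vertical angles at C]
3. ∠BDL = 24°  [△LCD]
4. ∠BLD = 83°  [△LDB]

∠BLD = 83°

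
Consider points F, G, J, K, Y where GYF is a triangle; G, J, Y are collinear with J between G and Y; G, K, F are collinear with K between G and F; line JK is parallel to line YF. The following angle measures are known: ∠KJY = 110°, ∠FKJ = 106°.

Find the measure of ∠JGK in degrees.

1. ∠GJK = 70°  [linear pair at J on GY]
2. ∠GKJ = 74°  [linear pair at K on GF]
3. ∠JGK = 36°  [△GJK]

∠JGK = 36°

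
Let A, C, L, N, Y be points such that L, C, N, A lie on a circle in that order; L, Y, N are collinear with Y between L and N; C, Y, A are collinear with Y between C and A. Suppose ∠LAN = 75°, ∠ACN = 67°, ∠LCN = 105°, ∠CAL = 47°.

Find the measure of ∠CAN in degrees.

∠CAN = 28°

1. ∠ALN = 67°  [same arc NA]
2. ∠AYL = 66°  [△LYA]
3. ∠ANL = 38°  [△LNA]
4. ∠AYN = 114°  [linear pair at Y on LN]
5. ∠CAN = 28°  [△NYA]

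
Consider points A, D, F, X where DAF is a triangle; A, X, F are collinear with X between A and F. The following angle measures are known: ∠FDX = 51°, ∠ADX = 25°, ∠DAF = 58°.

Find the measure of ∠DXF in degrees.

∠DXF = 83°

1. ∠DAX = 58°  [X on ray AF]
2. ∠AXD = 97°  [△DAX]
3. ∠DXF = 83°  [linear pair at X on AF]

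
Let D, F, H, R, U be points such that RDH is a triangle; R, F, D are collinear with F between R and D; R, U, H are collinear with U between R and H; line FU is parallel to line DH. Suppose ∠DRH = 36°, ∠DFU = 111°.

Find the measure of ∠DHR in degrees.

∠DHR = 75°

1. ∠FRU = 36°  [F on RD, U on RH]
2. ∠RFU = 69°  [linear pair at F on RD]
3. ∠FUR = 75°  [△RFU]
4. ∠DHR = 75°  [FU∥DH, corresponding at U]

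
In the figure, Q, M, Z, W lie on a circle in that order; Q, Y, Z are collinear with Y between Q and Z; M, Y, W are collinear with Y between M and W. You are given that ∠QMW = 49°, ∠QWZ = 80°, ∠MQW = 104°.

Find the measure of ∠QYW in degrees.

1. ∠QZW = 49°  [same arc QW]
2. ∠MWQ = 27°  [△QMW]
3. ∠WQZ = 51°  [△QZW]
4. ∠QYW = 102°  [△QYW]

∠QYW = 102°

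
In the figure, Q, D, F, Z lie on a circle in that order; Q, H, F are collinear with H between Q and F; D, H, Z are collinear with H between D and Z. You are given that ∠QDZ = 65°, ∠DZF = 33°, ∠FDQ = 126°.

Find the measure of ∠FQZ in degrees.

1. ∠QFZ = 65°  [same arc QZ]
2. ∠FZQ = 54°  [cyclic QDFZ, opposite ∠D+∠Z]
3. ∠FQZ = 61°  [△QFZ]

∠FQZ = 61°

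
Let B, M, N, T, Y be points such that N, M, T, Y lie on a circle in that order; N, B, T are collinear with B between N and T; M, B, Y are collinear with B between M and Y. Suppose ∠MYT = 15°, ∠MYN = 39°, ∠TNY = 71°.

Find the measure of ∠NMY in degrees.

1. ∠MNT = 15°  [same arc MT]
2. ∠MTN = 39°  [same arc NM]
3. ∠TMY = 71°  [same arc TY]
4. ∠MBT = 70°  [△MBT]
5. ∠MBN = 110°  [linear pair at B on NT]
6. ∠NMY = 55°  [△NBM]

∠NMY = 55°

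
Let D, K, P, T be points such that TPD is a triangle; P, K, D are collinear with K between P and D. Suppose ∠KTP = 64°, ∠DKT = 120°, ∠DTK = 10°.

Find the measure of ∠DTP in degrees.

∠DTP = 74°

1. ∠KDT = 50°  [△TKD]
2. ∠PKT = 60°  [linear pair at K on PD]
3. ∠PDT = 50°  [K on ray DP]
4. ∠KPT = 56°  [△TPK]
5. ∠DPT = 56°  [K on ray PD]
6. ∠DTP = 74°  [△TPD]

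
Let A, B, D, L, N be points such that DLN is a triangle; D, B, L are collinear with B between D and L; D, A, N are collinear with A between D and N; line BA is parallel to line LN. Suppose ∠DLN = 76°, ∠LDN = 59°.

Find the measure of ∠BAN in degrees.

∠BAN = 135°

1. ∠DNL = 45°  [△DLN]
2. ∠BAD = 45°  [BA∥LN, corresponding at A]
3. ∠BAN = 135°  [linear pair at A on DN]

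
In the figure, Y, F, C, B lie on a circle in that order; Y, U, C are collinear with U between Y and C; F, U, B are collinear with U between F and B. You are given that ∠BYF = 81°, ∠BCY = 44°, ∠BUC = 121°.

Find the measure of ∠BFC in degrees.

1. ∠BCF = 99°  [cyclic YFCB, opposite ∠Y+∠C]
2. ∠CBF = 15°  [△CUB]
3. ∠BFC = 66°  [△FCB]

∠BFC = 66°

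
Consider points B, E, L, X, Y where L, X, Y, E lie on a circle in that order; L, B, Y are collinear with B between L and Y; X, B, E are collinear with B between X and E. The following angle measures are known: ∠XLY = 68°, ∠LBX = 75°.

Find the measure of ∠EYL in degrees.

∠EYL = 37°

1. ∠XEY = 68°  [same arc XY]
2. ∠EBY = 75°  [vertical angles at B]
3. ∠EYL = 37°  [△YBE]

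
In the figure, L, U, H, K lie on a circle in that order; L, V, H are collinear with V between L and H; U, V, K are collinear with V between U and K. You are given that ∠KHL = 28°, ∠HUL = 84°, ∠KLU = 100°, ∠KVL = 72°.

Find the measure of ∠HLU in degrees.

1. ∠KUL = 28°  [same arc LK]
2. ∠LKU = 52°  [△LUK]
3. ∠LHU = 52°  [same arc LU]
4. ∠HLU = 44°  [△LUH]

∠HLU = 44°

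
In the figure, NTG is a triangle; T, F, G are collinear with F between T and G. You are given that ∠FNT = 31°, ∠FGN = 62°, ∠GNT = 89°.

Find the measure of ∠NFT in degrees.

∠NFT = 120°

1. ∠NGT = 62°  [F on ray GT]
2. ∠GTN = 29°  [△NTG]
3. ∠FTN = 29°  [F on ray TG]
4. ∠NFT = 120°  [△NTF]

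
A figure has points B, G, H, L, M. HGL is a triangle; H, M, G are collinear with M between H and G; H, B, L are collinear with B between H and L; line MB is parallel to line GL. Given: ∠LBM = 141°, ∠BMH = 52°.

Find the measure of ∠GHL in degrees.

∠GHL = 89°

1. ∠HBM = 39°  [linear pair at B on HL]
2. ∠BHM = 89°  [△HMB]
3. ∠GHL = 89°  [M on HG, B on HL]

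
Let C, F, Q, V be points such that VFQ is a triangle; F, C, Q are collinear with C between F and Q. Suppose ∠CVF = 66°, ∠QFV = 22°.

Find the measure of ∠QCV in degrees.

1. ∠CFV = 22°  [C on ray FQ]
2. ∠FCV = 92°  [△VFC]
3. ∠QCV = 88°  [linear pair at C on FQ]

∠QCV = 88°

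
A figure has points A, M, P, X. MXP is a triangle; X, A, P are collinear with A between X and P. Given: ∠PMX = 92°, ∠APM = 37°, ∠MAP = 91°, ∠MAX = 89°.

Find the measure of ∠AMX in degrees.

1. ∠MPX = 37°  [A on ray PX]
2. ∠MXP = 51°  [△MXP]
3. ∠AXM = 51°  [A on ray XP]
4. ∠AMX = 40°  [△MXA]

∠AMX = 40°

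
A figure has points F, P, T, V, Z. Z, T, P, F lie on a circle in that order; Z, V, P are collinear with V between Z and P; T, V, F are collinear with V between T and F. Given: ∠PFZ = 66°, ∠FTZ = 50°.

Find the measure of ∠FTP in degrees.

∠FTP = 64°

1. ∠FPZ = 50°  [same arc ZF]
2. ∠FZP = 64°  [△ZPF]
3. ∠FTP = 64°  [same arc PF]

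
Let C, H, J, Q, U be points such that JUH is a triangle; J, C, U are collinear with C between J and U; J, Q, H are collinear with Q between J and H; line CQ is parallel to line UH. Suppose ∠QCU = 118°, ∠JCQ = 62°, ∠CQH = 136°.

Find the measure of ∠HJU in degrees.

1. ∠CQJ = 44°  [linear pair at Q on JH]
2. ∠CJQ = 74°  [△JCQ]
3. ∠HJU = 74°  [C on JU, Q on JH]

∠HJU = 74°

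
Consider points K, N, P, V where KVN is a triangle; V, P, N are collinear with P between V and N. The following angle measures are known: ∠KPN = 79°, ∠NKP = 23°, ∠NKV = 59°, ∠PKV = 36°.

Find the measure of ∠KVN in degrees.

1. ∠KPV = 101°  [linear pair at P on VN]
2. ∠KVP = 43°  [△KVP]
3. ∠KVN = 43°  [P on ray VN]

∠KVN = 43°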